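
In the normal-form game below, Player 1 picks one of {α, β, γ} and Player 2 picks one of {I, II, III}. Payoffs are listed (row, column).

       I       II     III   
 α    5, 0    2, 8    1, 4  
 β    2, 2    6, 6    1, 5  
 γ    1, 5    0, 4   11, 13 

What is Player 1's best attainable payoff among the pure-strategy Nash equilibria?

11

(β, II) is a pure NE (Player 1: 6 ≥ 2; Player 2: 6 ≥ 5). Player 1 gets 6.
(γ, III) is a pure NE (Player 1: 11 ≥ 1; Player 2: 13 ≥ 5). Player 1 gets 11.
Every other cell has a profitable deviation for at least one player. Highest of {6, 11} is 11.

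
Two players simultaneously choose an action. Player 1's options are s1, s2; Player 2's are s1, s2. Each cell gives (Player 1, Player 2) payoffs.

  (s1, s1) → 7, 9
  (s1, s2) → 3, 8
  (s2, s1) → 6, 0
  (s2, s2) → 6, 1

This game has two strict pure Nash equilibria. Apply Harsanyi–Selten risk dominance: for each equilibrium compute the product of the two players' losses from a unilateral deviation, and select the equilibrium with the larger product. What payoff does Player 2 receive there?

At both s1: Player 1 loses 7 − 6 = 1 by deviating; Player 2 loses 9 − 8 = 1. Product = 1·1 = 1.
At both s2: Player 1 loses 6 − 3 = 3 by deviating; Player 2 loses 1 − 0 = 1. Product = 3·1 = 3.
3 > 1, so both s2 is risk-dominant. Player 2's payoff there is 1.

1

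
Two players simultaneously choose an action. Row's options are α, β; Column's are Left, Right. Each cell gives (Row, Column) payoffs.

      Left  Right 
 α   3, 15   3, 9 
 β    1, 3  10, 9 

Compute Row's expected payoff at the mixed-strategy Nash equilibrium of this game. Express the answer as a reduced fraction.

3

Column mixes with probability q on Left, chosen so Row is indifferent: 3q + 3(1−q) = 1q + 10(1−q) gives q = 7/9.
Row's expected payoff (from either row, since indifferent) is 3·7/9 + 3·2/9 = 3.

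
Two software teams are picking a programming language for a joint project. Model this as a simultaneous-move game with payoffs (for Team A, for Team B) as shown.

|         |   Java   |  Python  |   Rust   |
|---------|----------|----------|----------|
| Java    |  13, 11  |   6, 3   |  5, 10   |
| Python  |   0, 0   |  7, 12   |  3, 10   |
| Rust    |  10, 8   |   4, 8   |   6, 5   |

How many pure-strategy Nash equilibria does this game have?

2

Both Java: Team A gets 13 (best alternative 10); Team B gets 11 (best alternative 10). Neither deviates — NE.
Both Python: Team A gets 7 (best alternative 6); Team B gets 12 (best alternative 10). Neither deviates — NE.
Both Rust is not a NE: Team B would switch to Java (8 > 5).
No other cell survives both best-response checks, so there are 2 pure NE.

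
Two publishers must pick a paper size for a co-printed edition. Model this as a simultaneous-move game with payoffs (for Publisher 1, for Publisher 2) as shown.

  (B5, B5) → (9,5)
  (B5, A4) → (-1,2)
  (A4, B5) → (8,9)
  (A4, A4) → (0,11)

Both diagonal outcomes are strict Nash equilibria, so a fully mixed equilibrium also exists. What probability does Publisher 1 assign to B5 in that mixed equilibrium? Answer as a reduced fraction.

2/5

Publisher 1's mix p on B5 must make Publisher 2 indifferent between B5 and A4.
Publisher 2's payoff from B5: 5p + 9(1−p). From A4: 2p + 11(1−p).
Set equal: 3p = 2(1−p) → p = 2/5.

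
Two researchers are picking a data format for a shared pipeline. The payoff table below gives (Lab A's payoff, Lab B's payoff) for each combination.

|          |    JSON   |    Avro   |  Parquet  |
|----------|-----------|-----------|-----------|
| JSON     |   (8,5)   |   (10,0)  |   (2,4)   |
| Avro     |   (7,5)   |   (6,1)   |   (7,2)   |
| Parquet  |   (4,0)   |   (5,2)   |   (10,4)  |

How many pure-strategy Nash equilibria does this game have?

2

Both JSON: Lab A gets 8 (best alternative 7); Lab B gets 5 (best alternative 4). Neither deviates — NE.
Both Parquet: Lab A gets 10 (best alternative 7); Lab B gets 4 (best alternative 2). Neither deviates — NE.
Both Avro is not a NE: Lab A would switch to JSON (10 > 6).
No other cell survives both best-response checks, so there are 2 pure NE.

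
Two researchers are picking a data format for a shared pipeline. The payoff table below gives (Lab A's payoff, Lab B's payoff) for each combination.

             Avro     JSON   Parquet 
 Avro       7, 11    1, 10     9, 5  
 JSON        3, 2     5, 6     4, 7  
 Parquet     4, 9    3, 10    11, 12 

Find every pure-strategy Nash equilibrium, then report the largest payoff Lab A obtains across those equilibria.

Both Avro is a pure NE (Lab A: 7 ≥ 4; Lab B: 11 ≥ 10). Lab A gets 7.
Both Parquet is a pure NE (Lab A: 11 ≥ 9; Lab B: 12 ≥ 10). Lab A gets 11.
Every other cell has a profitable deviation for at least one player. Highest of {7, 11} is 11.

11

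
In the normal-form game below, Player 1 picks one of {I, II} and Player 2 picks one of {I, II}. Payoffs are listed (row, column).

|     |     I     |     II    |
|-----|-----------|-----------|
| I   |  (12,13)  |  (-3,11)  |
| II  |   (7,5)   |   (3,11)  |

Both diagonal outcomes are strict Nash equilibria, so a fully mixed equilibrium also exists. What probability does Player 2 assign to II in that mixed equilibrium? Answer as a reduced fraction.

Player 2's mix q on I must make Player 1 indifferent between I and II.
Player 1's payoff from I: 12q + (-3)(1−q). From II: 7q + 3(1−q).
Set equal: 5q = 6(1−q) → q = 6/11.
Probability on II is 1 − 6/11 = 5/11.

5/11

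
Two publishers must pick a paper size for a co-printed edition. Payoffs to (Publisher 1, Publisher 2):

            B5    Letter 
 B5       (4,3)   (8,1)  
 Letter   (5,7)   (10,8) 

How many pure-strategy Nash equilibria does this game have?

1

Both Letter: Publisher 1 gets 10 (best alternative 8); Publisher 2 gets 8 (best alternative 7). Neither deviates — NE.
Both B5 is not a NE: Publisher 1 would switch to Letter (5 > 4).
No other cell survives both best-response checks, so there is 1 pure NE.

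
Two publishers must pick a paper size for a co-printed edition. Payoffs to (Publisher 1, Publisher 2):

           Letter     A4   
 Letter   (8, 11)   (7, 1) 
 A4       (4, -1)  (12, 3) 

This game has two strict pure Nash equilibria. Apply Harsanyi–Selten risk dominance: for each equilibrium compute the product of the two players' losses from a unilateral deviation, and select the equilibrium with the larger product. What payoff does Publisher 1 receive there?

8

At both Letter: Publisher 1 loses 8 − 4 = 4 by deviating; Publisher 2 loses 11 − 1 = 10. Product = 4·10 = 40.
At both A4: Publisher 1 loses 12 − 7 = 5 by deviating; Publisher 2 loses 3 − (-1) = 4. Product = 5·4 = 20.
40 > 20, so both Letter is risk-dominant. Publisher 1's payoff there is 8.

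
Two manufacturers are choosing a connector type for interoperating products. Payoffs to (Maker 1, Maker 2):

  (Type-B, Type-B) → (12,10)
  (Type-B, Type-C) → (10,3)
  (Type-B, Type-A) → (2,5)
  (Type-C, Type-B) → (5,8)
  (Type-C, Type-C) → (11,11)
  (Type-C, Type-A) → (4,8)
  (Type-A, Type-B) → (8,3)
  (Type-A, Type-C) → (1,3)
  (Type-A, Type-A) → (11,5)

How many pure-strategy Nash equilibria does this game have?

3

Both Type-B: Maker 1 gets 12 (best alternative 8); Maker 2 gets 10 (best alternative 5). Neither deviates — NE.
Both Type-C: Maker 1 gets 11 (best alternative 10); Maker 2 gets 11 (best alternative 8). Neither deviates — NE.
Both Type-A: Maker 1 gets 11 (best alternative 4); Maker 2 gets 5 (best alternative 3). Neither deviates — NE.
(Type-C, Type-A) is not a NE: Maker 1 would switch to Type-A (11 > 4).
No other cell survives both best-response checks, so there are 3 pure NE.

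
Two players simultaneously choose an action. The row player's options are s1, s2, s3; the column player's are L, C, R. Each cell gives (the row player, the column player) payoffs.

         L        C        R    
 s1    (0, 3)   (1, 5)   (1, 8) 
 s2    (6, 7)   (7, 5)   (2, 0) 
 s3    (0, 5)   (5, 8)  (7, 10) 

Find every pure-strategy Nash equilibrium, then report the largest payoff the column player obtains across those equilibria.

10

(s2, L) is a pure NE (the row player: 6 ≥ 0; the column player: 7 ≥ 5). The column player gets 7.
(s3, R) is a pure NE (the row player: 7 ≥ 2; the column player: 10 ≥ 8). The column player gets 10.
Every other cell has a profitable deviation for at least one player. Highest of {7, 10} is 10.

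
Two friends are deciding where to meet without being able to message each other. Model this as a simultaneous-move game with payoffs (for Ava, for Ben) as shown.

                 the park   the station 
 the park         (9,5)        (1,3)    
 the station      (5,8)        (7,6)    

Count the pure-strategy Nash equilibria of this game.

Both the park: Ava gets 9 (best alternative 5); Ben gets 5 (best alternative 3). Neither deviates — NE.
Both the station is not a NE: Ben would switch to the park (8 > 6).
No other cell survives both best-response checks, so there is 1 pure NE.

1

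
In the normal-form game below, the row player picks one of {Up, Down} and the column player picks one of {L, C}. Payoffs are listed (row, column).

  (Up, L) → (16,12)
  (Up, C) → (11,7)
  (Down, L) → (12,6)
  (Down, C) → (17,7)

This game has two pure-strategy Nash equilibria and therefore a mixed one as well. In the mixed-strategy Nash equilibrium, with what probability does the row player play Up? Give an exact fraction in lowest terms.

The row player's mix p on Up must make the column player indifferent between L and C.
The column player's payoff from L: 12p + 6(1−p). From C: 7p + 7(1−p).
Set equal: 5p = 1(1−p) → p = 1/6.

1/6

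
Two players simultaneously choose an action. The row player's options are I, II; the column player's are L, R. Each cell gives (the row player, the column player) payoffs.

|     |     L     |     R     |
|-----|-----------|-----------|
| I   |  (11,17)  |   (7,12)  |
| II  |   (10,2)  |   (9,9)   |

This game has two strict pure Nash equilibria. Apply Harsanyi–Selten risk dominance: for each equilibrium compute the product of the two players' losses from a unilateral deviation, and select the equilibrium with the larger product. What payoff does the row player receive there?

9

At (I, L): the row player loses 11 − 10 = 1 by deviating; the column player loses 17 − 12 = 5. Product = 1·5 = 5.
At (II, R): the row player loses 9 − 7 = 2 by deviating; the column player loses 9 − 2 = 7. Product = 2·7 = 14.
14 > 5, so (II, R) is risk-dominant. The row player's payoff there is 9.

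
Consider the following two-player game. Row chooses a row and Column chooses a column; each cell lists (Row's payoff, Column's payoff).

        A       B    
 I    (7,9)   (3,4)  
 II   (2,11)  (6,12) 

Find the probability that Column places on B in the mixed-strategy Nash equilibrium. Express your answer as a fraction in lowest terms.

Column's mix q on A must make Row indifferent between I and II.
Row's payoff from I: 7q + 3(1−q). From II: 2q + 6(1−q).
Set equal: 5q = 3(1−q) → q = 3/8.
Probability on B is 1 − 3/8 = 5/8.

5/8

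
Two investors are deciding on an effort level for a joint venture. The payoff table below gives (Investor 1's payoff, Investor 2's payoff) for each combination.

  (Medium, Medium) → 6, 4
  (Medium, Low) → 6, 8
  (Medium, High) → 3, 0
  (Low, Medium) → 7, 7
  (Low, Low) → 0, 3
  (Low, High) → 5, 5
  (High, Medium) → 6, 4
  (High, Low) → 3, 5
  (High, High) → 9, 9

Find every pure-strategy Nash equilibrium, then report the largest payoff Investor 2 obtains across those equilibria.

(Medium, Low) is a pure NE (Investor 1: 6 ≥ 3; Investor 2: 8 ≥ 4). Investor 2 gets 8.
(Low, Medium) is a pure NE (Investor 1: 7 ≥ 6; Investor 2: 7 ≥ 5). Investor 2 gets 7.
Both High is a pure NE (Investor 1: 9 ≥ 5; Investor 2: 9 ≥ 5). Investor 2 gets 9.
Every other cell has a profitable deviation for at least one player. Highest of {8, 7, 9} is 9.

9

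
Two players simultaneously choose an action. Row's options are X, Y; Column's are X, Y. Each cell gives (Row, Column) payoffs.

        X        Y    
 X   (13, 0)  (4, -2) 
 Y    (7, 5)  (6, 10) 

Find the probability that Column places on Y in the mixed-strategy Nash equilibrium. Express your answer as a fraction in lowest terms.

3/4

Column's mix q on X must make Row indifferent between X and Y.
Row's payoff from X: 13q + 4(1−q). From Y: 7q + 6(1−q).
Set equal: 6q = 2(1−q) → q = 2/8 = 1/4.
Probability on Y is 1 − 1/4 = 3/4.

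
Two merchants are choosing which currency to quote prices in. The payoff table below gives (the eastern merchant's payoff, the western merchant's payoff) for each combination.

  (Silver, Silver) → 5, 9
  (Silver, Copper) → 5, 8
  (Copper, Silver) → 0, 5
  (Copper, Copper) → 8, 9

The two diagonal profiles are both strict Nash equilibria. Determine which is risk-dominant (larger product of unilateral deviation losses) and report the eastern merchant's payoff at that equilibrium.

At both Silver: the eastern merchant loses 5 − 0 = 5 by deviating; the western merchant loses 9 − 8 = 1. Product = 5·1 = 5.
At both Copper: the eastern merchant loses 8 − 5 = 3 by deviating; the western merchant loses 9 − 5 = 4. Product = 3·4 = 12.
12 > 5, so both Copper is risk-dominant. The eastern merchant's payoff there is 8.

8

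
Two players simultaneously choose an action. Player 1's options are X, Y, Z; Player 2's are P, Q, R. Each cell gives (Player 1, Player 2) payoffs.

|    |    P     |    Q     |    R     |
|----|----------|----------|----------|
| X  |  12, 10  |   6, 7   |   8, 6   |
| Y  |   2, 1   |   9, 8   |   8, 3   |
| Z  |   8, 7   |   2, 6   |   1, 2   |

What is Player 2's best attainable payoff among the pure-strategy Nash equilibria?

10

(X, P) is a pure NE (Player 1: 12 ≥ 8; Player 2: 10 ≥ 7). Player 2 gets 10.
(Y, Q) is a pure NE (Player 1: 9 ≥ 6; Player 2: 8 ≥ 3). Player 2 gets 8.
Every other cell has a profitable deviation for at least one player. Highest of {10, 8} is 10.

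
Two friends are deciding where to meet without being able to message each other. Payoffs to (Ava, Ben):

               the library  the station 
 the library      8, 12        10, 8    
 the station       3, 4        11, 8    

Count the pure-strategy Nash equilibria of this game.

2

Both the library: Ava gets 8 (best alternative 3); Ben gets 12 (best alternative 8). Neither deviates — NE.
Both the station: Ava gets 11 (best alternative 10); Ben gets 8 (best alternative 4). Neither deviates — NE.
(the library, the station) is not a NE: Ava would switch to the station (11 > 10).
No other cell survives both best-response checks, so there are 2 pure NE.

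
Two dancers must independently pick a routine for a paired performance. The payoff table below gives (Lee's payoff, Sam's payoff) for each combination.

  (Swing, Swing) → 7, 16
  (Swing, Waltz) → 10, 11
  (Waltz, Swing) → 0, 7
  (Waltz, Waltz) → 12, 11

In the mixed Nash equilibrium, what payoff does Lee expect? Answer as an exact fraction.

28/3

Sam mixes with probability q on Swing, chosen so Lee is indifferent: 7q + 10(1−q) = 0q + 12(1−q) gives q = 2/9.
Lee's expected payoff (from either row, since indifferent) is 7·2/9 + 10·7/9 = 28/3.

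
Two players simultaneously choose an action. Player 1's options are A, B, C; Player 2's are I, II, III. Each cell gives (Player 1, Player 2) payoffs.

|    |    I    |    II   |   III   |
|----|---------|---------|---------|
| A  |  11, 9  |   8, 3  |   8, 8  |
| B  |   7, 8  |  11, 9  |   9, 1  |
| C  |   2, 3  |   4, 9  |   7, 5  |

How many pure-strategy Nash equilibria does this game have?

(A, I): Player 1 gets 11 (best alternative 7); Player 2 gets 9 (best alternative 8). Neither deviates — NE.
(B, II): Player 1 gets 11 (best alternative 8); Player 2 gets 9 (best alternative 8). Neither deviates — NE.
(C, III) is not a NE: Player 1 would switch to B (9 > 7).
No other cell survives both best-response checks, so there are 2 pure NE.

2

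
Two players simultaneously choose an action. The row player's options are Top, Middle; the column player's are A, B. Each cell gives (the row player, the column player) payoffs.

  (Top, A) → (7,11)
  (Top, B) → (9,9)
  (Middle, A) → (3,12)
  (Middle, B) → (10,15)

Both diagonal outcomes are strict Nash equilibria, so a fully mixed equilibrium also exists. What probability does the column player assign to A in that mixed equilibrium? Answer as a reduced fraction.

1/5

The column player's mix q on A must make the row player indifferent between Top and Middle.
The row player's payoff from Top: 7q + 9(1−q). From Middle: 3q + 10(1−q).
Set equal: 4q = 1(1−q) → q = 1/5.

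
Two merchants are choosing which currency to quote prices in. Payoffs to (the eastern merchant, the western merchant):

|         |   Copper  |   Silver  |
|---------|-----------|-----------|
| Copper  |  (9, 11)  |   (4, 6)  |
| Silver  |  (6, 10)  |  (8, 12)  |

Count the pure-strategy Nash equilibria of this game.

2

Both Copper: the eastern merchant gets 9 (best alternative 6); the western merchant gets 11 (best alternative 6). Neither deviates — NE.
Both Silver: the eastern merchant gets 8 (best alternative 4); the western merchant gets 12 (best alternative 10). Neither deviates — NE.
(Copper, Silver) is not a NE: the eastern merchant would switch to Silver (8 > 4).
No other cell survives both best-response checks, so there are 2 pure NE.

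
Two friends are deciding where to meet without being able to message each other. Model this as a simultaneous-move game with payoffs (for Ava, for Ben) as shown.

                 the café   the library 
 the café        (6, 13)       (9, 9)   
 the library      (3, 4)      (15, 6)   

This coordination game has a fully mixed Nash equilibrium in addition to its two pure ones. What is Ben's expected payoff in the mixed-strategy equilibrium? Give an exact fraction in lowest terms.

Ava mixes with probability p on the café, chosen so Ben is indifferent: 13p + 4(1−p) = 9p + 6(1−p) gives p = 1/3.
Ben's expected payoff is 13·1/3 + 4·2/3 = 7.

7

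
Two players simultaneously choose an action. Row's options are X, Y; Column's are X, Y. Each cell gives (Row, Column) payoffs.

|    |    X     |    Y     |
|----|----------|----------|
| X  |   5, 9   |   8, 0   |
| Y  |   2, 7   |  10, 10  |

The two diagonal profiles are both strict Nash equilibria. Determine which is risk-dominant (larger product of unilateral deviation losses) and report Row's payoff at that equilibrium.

At both X: Row loses 5 − 2 = 3 by deviating; Column loses 9 − 0 = 9. Product = 3·9 = 27.
At both Y: Row loses 10 − 8 = 2 by deviating; Column loses 10 − 7 = 3. Product = 2·3 = 6.
27 > 6, so both X is risk-dominant. Row's payoff there is 5.

5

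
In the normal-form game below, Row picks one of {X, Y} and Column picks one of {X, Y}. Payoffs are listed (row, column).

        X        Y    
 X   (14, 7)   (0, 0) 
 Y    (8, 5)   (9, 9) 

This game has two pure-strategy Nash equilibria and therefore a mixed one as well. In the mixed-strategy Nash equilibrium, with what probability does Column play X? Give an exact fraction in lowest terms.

Column's mix q on X must make Row indifferent between X and Y.
Row's payoff from X: 14q + 0(1−q). From Y: 8q + 9(1−q).
Set equal: 6q = 9(1−q) → q = 9/15 = 3/5.

3/5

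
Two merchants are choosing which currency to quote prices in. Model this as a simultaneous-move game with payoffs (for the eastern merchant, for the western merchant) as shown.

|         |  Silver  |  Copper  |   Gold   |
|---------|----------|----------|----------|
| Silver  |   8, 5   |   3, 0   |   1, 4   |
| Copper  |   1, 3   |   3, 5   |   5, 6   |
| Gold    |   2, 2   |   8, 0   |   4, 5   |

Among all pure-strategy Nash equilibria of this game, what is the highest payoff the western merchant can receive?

Both Silver is a pure NE (the eastern merchant: 8 ≥ 2; the western merchant: 5 ≥ 4). The western merchant gets 5.
(Copper, Gold) is a pure NE (the eastern merchant: 5 ≥ 4; the western merchant: 6 ≥ 5). The western merchant gets 6.
Every other cell has a profitable deviation for at least one player. Highest of {5, 6} is 6.

6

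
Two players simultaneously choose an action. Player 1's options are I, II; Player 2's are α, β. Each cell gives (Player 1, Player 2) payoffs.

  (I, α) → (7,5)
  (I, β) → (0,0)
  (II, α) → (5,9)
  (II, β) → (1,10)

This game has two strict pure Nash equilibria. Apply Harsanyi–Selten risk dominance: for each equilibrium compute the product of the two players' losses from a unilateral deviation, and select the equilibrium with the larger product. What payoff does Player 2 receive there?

At (I, α): Player 1 loses 7 − 5 = 2 by deviating; Player 2 loses 5 − 0 = 5. Product = 2·5 = 10.
At (II, β): Player 1 loses 1 − 0 = 1 by deviating; Player 2 loses 10 − 9 = 1. Product = 1·1 = 1.
10 > 1, so (I, α) is risk-dominant. Player 2's payoff there is 5.

5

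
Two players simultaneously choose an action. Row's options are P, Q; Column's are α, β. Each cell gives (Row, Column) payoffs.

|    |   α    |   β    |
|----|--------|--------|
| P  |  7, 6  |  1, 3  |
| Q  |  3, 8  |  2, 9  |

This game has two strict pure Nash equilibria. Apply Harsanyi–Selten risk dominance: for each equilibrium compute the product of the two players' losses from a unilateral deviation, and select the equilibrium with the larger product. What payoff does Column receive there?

6

At (P, α): Row loses 7 − 3 = 4 by deviating; Column loses 6 − 3 = 3. Product = 4·3 = 12.
At (Q, β): Row loses 2 − 1 = 1 by deviating; Column loses 9 − 8 = 1. Product = 1·1 = 1.
12 > 1, so (P, α) is risk-dominant. Column's payoff there is 6.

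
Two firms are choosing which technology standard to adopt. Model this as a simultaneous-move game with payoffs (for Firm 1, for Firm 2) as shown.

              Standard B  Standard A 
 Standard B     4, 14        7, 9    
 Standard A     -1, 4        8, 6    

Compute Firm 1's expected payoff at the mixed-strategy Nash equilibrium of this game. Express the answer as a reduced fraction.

Firm 2 mixes with probability q on Standard B, chosen so Firm 1 is indifferent: 4q + 7(1−q) = (-1)q + 8(1−q) gives q = 1/6.
Firm 1's expected payoff (from either row, since indifferent) is 4·1/6 + 7·5/6 = 13/2.

13/2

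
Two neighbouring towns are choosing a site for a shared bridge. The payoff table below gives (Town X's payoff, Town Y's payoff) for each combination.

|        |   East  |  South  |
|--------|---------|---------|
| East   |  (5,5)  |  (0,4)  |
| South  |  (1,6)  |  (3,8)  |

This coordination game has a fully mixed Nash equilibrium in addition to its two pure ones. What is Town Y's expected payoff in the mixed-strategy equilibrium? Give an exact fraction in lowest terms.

16/3

Town X mixes with probability p on East, chosen so Town Y is indifferent: 5p + 6(1−p) = 4p + 8(1−p) gives p = 2/3.
Town Y's expected payoff is 5·2/3 + 6·1/3 = 16/3.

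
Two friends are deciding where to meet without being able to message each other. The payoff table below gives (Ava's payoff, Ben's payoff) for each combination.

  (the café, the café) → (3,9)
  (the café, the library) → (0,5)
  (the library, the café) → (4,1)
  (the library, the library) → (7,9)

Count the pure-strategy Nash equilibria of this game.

Both the library: Ava gets 7 (best alternative 0); Ben gets 9 (best alternative 1). Neither deviates — NE.
Both the café is not a NE: Ava would switch to the library (4 > 3).
No other cell survives both best-response checks, so there is 1 pure NE.

1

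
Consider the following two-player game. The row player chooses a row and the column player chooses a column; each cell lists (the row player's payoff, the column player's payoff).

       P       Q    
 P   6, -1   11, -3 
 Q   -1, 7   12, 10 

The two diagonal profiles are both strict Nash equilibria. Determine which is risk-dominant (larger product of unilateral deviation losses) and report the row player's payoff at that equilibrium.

At both P: the row player loses 6 − (-1) = 7 by deviating; the column player loses -1 − (-3) = 2. Product = 7·2 = 14.
At both Q: the row player loses 12 − 11 = 1 by deviating; the column player loses 10 − 7 = 3. Product = 1·3 = 3.
14 > 3, so both P is risk-dominant. The row player's payoff there is 6.

6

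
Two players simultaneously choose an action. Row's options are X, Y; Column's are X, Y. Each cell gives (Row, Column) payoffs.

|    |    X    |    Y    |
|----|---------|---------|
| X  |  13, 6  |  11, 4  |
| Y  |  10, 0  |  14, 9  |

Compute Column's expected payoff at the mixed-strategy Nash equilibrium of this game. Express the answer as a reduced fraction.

Row mixes with probability p on X, chosen so Column is indifferent: 6p + 0(1−p) = 4p + 9(1−p) gives p = 9/11.
Column's expected payoff is 6·9/11 + 0·2/11 = 54/11.

54/11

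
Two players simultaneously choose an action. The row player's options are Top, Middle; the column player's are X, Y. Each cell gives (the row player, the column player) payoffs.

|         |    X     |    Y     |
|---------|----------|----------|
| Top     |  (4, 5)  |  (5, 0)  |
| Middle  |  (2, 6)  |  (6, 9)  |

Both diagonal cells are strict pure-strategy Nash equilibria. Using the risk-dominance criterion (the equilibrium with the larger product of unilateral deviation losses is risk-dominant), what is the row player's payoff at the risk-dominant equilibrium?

At (Top, X): the row player loses 4 − 2 = 2 by deviating; the column player loses 5 − 0 = 5. Product = 2·5 = 10.
At (Middle, Y): the row player loses 6 − 5 = 1 by deviating; the column player loses 9 − 6 = 3. Product = 1·3 = 3.
10 > 3, so (Top, X) is risk-dominant. The row player's payoff there is 4.

4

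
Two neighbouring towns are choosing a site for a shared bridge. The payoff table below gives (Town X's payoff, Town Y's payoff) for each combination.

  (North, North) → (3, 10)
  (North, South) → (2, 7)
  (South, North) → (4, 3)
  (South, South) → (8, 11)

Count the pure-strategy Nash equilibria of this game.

1

Both South: Town X gets 8 (best alternative 2); Town Y gets 11 (best alternative 3). Neither deviates — NE.
Both North is not a NE: Town X would switch to South (4 > 3).
No other cell survives both best-response checks, so there is 1 pure NE.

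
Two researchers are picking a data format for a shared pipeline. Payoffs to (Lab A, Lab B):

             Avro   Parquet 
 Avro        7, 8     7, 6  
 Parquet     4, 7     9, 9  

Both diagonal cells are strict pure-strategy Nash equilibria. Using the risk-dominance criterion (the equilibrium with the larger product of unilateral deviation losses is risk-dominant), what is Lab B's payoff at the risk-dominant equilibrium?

At both Avro: Lab A loses 7 − 4 = 3 by deviating; Lab B loses 8 − 6 = 2. Product = 3·2 = 6.
At both Parquet: Lab A loses 9 − 7 = 2 by deviating; Lab B loses 9 − 7 = 2. Product = 2·2 = 4.
6 > 4, so both Avro is risk-dominant. Lab B's payoff there is 8.

8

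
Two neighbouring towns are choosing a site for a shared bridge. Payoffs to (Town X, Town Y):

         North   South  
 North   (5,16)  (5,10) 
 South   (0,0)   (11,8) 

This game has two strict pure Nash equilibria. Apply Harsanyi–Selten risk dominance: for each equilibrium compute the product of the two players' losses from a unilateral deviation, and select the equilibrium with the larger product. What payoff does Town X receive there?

11

At both North: Town X loses 5 − 0 = 5 by deviating; Town Y loses 16 − 10 = 6. Product = 5·6 = 30.
At both South: Town X loses 11 − 5 = 6 by deviating; Town Y loses 8 − 0 = 8. Product = 6·8 = 48.
48 > 30, so both South is risk-dominant. Town X's payoff there is 11.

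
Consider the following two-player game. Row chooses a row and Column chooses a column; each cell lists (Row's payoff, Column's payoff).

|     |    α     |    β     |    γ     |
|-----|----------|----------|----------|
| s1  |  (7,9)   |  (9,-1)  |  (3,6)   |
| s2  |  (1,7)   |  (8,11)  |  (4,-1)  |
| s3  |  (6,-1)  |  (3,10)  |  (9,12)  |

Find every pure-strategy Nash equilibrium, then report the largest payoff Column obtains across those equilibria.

12

(s1, α) is a pure NE (Row: 7 ≥ 6; Column: 9 ≥ 6). Column gets 9.
(s3, γ) is a pure NE (Row: 9 ≥ 4; Column: 12 ≥ 10). Column gets 12.
Every other cell has a profitable deviation for at least one player. Highest of {9, 12} is 12.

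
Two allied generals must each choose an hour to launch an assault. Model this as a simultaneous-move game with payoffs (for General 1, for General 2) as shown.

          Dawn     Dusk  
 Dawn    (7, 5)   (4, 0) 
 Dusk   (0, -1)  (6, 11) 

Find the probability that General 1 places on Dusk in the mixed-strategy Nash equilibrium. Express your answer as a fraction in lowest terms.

General 1's mix p on Dawn must make General 2 indifferent between Dawn and Dusk.
General 2's payoff from Dawn: 5p + (-1)(1−p). From Dusk: 0p + 11(1−p).
Set equal: 5p = 12(1−p) → p = 12/17.
Probability on Dusk is 1 − 12/17 = 5/17.

5/17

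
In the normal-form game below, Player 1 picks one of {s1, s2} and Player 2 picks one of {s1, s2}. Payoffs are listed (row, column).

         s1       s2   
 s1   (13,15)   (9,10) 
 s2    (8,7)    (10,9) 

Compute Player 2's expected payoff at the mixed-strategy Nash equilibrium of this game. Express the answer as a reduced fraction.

65/7

Player 1 mixes with probability p on s1, chosen so Player 2 is indifferent: 15p + 7(1−p) = 10p + 9(1−p) gives p = 2/7.
Player 2's expected payoff is 15·2/7 + 7·5/7 = 65/7.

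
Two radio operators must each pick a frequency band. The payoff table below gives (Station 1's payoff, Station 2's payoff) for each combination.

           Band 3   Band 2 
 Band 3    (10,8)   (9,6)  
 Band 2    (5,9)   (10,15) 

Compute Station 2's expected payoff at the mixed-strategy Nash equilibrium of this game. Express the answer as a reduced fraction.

33/4

Station 1 mixes with probability p on Band 3, chosen so Station 2 is indifferent: 8p + 9(1−p) = 6p + 15(1−p) gives p = 3/4.
Station 2's expected payoff is 8·3/4 + 9·1/4 = 33/4.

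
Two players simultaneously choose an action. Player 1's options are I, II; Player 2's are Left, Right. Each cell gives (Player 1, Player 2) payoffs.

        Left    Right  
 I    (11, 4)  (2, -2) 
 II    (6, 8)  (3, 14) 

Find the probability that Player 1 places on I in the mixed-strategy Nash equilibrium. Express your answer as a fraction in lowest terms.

1/2

Player 1's mix p on I must make Player 2 indifferent between Left and Right.
Player 2's payoff from Left: 4p + 8(1−p). From Right: (-2)p + 14(1−p).
Set equal: 6p = 6(1−p) → p = 6/12 = 1/2.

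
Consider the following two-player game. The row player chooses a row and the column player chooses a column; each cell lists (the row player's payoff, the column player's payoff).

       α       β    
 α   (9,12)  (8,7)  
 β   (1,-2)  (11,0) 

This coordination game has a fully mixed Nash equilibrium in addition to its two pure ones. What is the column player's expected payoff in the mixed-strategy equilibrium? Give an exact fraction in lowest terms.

2

The row player mixes with probability p on α, chosen so the column player is indifferent: 12p + (-2)(1−p) = 7p + 0(1−p) gives p = 2/7.
The column player's expected payoff is 12·2/7 + (-2)·5/7 = 2.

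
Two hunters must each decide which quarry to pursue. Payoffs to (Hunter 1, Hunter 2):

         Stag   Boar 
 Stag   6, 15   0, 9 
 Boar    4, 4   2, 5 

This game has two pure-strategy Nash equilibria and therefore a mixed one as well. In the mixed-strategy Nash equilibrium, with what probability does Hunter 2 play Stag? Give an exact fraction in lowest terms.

Hunter 2's mix q on Stag must make Hunter 1 indifferent between Stag and Boar.
Hunter 1's payoff from Stag: 6q + 0(1−q). From Boar: 4q + 2(1−q).
Set equal: 2q = 2(1−q) → q = 2/4 = 1/2.

1/2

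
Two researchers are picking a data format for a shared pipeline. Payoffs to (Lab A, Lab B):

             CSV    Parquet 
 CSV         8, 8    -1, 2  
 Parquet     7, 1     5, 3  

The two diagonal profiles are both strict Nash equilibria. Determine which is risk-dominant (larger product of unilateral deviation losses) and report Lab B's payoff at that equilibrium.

3

At both CSV: Lab A loses 8 − 7 = 1 by deviating; Lab B loses 8 − 2 = 6. Product = 1·6 = 6.
At both Parquet: Lab A loses 5 − (-1) = 6 by deviating; Lab B loses 3 − 1 = 2. Product = 6·2 = 12.
12 > 6, so both Parquet is risk-dominant. Lab B's payoff there is 3.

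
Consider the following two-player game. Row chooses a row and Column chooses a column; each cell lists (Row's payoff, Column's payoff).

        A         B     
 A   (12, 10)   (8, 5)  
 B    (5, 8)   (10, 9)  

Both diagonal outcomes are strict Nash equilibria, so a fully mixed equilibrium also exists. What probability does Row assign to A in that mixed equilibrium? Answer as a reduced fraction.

Row's mix p on A must make Column indifferent between A and B.
Column's payoff from A: 10p + 8(1−p). From B: 5p + 9(1−p).
Set equal: 5p = 1(1−p) → p = 1/6.

1/6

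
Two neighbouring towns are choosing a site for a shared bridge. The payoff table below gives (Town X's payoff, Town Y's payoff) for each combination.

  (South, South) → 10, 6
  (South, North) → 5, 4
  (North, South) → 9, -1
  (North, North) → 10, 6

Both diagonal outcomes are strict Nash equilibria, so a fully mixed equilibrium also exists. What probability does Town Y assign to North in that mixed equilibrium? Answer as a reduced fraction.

1/6

Town Y's mix q on South must make Town X indifferent between South and North.
Town X's payoff from South: 10q + 5(1−q). From North: 9q + 10(1−q).
Set equal: 1q = 5(1−q) → q = 5/6.
Probability on North is 1 − 5/6 = 1/6.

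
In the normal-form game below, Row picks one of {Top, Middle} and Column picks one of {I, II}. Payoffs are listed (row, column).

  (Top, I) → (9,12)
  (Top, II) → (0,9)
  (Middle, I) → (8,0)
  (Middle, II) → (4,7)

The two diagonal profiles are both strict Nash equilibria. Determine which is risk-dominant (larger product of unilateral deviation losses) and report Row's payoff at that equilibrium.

4

At (Top, I): Row loses 9 − 8 = 1 by deviating; Column loses 12 − 9 = 3. Product = 1·3 = 3.
At (Middle, II): Row loses 4 − 0 = 4 by deviating; Column loses 7 − 0 = 7. Product = 4·7 = 28.
28 > 3, so (Middle, II) is risk-dominant. Row's payoff there is 4.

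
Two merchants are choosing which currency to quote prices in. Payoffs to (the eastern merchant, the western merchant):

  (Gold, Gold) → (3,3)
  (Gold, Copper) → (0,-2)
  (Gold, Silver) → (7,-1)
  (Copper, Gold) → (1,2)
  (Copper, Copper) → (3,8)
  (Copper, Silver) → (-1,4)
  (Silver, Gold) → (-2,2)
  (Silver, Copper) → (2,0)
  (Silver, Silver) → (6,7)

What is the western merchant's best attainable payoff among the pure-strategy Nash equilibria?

Both Gold is a pure NE (the eastern merchant: 3 ≥ 1; the western merchant: 3 ≥ -1). The western merchant gets 3.
Both Copper is a pure NE (the eastern merchant: 3 ≥ 2; the western merchant: 8 ≥ 4). The western merchant gets 8.
Every other cell has a profitable deviation for at least one player. Highest of {3, 8} is 8.

8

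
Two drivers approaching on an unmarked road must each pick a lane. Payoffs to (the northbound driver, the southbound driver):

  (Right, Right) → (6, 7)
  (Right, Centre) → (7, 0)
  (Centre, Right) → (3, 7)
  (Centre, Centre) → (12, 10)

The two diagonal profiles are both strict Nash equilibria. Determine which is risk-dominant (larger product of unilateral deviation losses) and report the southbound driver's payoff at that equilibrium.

At both Right: the northbound driver loses 6 − 3 = 3 by deviating; the southbound driver loses 7 − 0 = 7. Product = 3·7 = 21.
At both Centre: the northbound driver loses 12 − 7 = 5 by deviating; the southbound driver loses 10 − 7 = 3. Product = 5·3 = 15.
21 > 15, so both Right is risk-dominant. The southbound driver's payoff there is 7.

7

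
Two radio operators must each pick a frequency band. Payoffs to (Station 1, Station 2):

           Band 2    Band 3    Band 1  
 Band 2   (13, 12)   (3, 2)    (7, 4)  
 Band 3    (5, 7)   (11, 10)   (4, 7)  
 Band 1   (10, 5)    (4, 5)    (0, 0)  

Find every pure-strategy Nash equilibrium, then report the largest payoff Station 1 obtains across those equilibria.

13

Both Band 2 is a pure NE (Station 1: 13 ≥ 10; Station 2: 12 ≥ 4). Station 1 gets 13.
Both Band 3 is a pure NE (Station 1: 11 ≥ 4; Station 2: 10 ≥ 7). Station 1 gets 11.
Every other cell has a profitable deviation for at least one player. Highest of {13, 11} is 13.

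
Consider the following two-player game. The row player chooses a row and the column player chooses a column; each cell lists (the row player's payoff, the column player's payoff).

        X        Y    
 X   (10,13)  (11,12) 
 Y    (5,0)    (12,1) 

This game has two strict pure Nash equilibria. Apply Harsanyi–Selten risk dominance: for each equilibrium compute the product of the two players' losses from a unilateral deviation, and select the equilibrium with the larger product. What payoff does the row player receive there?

10

At both X: the row player loses 10 − 5 = 5 by deviating; the column player loses 13 − 12 = 1. Product = 5·1 = 5.
At both Y: the row player loses 12 − 11 = 1 by deviating; the column player loses 1 − 0 = 1. Product = 1·1 = 1.
5 > 1, so both X is risk-dominant. The row player's payoff there is 10.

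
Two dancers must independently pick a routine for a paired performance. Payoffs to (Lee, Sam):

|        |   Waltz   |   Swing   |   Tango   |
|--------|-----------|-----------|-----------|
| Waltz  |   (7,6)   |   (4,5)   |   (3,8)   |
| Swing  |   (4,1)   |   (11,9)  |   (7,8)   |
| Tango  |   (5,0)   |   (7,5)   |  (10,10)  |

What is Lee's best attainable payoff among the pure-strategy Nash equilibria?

Both Swing is a pure NE (Lee: 11 ≥ 7; Sam: 9 ≥ 8). Lee gets 11.
Both Tango is a pure NE (Lee: 10 ≥ 7; Sam: 10 ≥ 5). Lee gets 10.
Every other cell has a profitable deviation for at least one player. Highest of {11, 10} is 11.

11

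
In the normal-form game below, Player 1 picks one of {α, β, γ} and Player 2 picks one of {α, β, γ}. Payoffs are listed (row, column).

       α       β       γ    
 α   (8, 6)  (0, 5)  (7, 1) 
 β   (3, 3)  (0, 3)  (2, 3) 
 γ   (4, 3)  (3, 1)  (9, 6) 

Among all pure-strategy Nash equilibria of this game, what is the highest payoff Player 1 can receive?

Both α is a pure NE (Player 1: 8 ≥ 4; Player 2: 6 ≥ 5). Player 1 gets 8.
Both γ is a pure NE (Player 1: 9 ≥ 7; Player 2: 6 ≥ 3). Player 1 gets 9.
Every other cell has a profitable deviation for at least one player. Highest of {8, 9} is 9.

9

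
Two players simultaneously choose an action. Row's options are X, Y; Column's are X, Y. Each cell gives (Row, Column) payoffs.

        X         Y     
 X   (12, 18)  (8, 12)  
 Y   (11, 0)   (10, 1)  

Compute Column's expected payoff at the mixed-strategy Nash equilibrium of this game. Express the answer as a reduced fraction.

18/7

Row mixes with probability p on X, chosen so Column is indifferent: 18p + 0(1−p) = 12p + 1(1−p) gives p = 1/7.
Column's expected payoff is 18·1/7 + 0·6/7 = 18/7.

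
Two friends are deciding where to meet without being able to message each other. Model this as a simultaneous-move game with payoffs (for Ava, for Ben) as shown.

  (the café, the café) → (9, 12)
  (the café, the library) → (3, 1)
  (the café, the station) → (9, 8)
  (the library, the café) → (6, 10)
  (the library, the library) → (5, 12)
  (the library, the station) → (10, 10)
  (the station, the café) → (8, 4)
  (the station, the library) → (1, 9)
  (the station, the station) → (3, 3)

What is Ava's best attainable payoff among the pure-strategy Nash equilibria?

9

Both the café is a pure NE (Ava: 9 ≥ 8; Ben: 12 ≥ 8). Ava gets 9.
Both the library is a pure NE (Ava: 5 ≥ 3; Ben: 12 ≥ 10). Ava gets 5.
Every other cell has a profitable deviation for at least one player. Highest of {9, 5} is 9.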